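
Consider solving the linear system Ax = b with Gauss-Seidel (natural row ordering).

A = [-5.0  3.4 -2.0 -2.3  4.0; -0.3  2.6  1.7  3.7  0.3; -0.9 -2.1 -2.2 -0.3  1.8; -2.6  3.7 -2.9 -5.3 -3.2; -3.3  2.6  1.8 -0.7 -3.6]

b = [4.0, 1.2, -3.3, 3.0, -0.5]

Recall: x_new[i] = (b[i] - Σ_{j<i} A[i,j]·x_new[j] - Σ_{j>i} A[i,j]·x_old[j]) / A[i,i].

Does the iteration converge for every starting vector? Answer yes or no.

Write A = D+L+U with D = diag(-5, 2.6, -2.2, -5.3, -3.6).
Gauss-Seidel: T = -(D+L)⁻¹U, row 0 first, T[0,1] = -(3.4)/(-5) = +0.6800; later rows by forward substitution.
  T[0,:] = [+0.0000  +0.6800  -0.4000  -0.4600  +0.8000]
  T[1,:] = [+0.0000  +0.0785  -0.7000  -1.4762  -0.0231]
  T[2,:] = [+0.0000  -0.3531  +0.8318  +1.4609  +0.5129]
  T[3,:] = [+0.0000  -0.0856  -0.7476  -1.6042  -1.2930]
  T[4,:] = [+0.0000  -0.7266  +0.4224  +0.3979  -0.2421]
|λ(T)| sorted: 1.5561, 0.8485, 0.8485, 0.0300, 0.0000.
spectral radius ρ = 1.5561; 1.5561 > 1 ⇒ diverges.

no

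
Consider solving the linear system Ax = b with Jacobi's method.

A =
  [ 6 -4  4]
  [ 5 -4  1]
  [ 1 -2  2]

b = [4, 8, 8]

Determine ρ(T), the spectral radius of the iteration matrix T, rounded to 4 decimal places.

A = D + L + U where D = diag(6, -4, 2).
Jacobi T = -D⁻¹(L+U): T[2,0] = -(1)/(2) = -0.5000; T[2,2] = 0.
  T[0,:] = [+0.0000, +0.6667, -0.6667]
  T[1,:] = [+1.2500, +0.0000, +0.2500]
  T[2,:] = [-0.5000, +1.0000, +0.0000]
|eigenvalues of T|: 1.4339, 0.7996, 0.7996.
ρ(T) = max|λ| = 1.4339; 1.4339 > 1: divergent.

1.4339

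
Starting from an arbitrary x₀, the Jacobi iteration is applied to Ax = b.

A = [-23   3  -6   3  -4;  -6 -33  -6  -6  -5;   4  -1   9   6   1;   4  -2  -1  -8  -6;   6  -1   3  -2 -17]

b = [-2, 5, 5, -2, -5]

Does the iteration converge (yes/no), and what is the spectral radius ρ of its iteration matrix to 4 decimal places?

yes, ρ = 0.6872

Let D = diag(-23, -33, 9, -8, -17); L, U the strict triangles.
Jacobi: T = -D⁻¹(L+U), T[2,1] = -(-1)/(9) = +0.1111; T[2,2] = 0.
  T[0,:] = [+0.0000  +0.1304  -0.2609  +0.1304  -0.1739]
  T[1,:] = [-0.1818  +0.0000  -0.1818  -0.1818  -0.1515]
  T[2,:] = [-0.4444  +0.1111  +0.0000  -0.6667  -0.1111]
  T[3,:] = [+0.5000  -0.2500  -0.1250  +0.0000  -0.7500]
  T[4,:] = [+0.3529  -0.0588  +0.1765  -0.1176  +0.0000]
|eigenvalues of T|: 0.6872, 0.4142, 0.4142, 0.2554, 0.1562.
spectral radius ρ = 0.6872; 0.6872 < 1 ⇒ converges.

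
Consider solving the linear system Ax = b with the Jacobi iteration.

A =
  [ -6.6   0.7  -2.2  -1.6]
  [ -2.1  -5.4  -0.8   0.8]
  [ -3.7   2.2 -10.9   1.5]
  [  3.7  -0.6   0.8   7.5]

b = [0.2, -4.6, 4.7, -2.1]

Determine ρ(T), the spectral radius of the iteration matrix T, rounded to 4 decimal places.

A = D + L + U where D = diag(-6.6, -5.4, -10.9, 7.5).
Jacobi: T = -D⁻¹(L+U), T[3,0] = -(3.7)/(7.5) = -0.4933; T[3,3] = 0.
  T[0,:] = [+0.0000, +0.1061, -0.3333, -0.2424]
  T[1,:] = [-0.3889, +0.0000, -0.1481, +0.1481]
  T[2,:] = [-0.3394, +0.2018, +0.0000, +0.1376]
  T[3,:] = [-0.4933, +0.0800, -0.1067, +0.0000]
|λ(T)| sorted: 0.5124, 0.3121, 0.2032, 0.2032.
spectral radius ρ = 0.5124; 0.5124 < 1, so it converges for any x₀.

0.5124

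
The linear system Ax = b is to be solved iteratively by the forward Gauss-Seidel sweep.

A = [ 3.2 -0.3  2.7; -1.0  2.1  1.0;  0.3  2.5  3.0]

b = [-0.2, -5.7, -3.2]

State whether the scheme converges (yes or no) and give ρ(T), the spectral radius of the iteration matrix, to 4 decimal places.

Split A = D + L + U, D = diag(3.2, 2.1, 3).
Gauss-Seidel: T = -(D+L)⁻¹U, row 0 first, T[0,1] = -(-0.3)/(3.2) = +0.0938; later rows by forward substitution.
  T[0,:] = [+0.0000 +0.0938 -0.8438]
  T[1,:] = [+0.0000 +0.0446 -0.8780]
  T[2,:] = [+0.0000 -0.0466 +0.8160]
moduli |λ_i(T)| = 0.8658, 0.0052, 0.0000.
ρ = 0.8658; 0.8658 < 1 ⇒ converges.

yes, ρ = 0.8658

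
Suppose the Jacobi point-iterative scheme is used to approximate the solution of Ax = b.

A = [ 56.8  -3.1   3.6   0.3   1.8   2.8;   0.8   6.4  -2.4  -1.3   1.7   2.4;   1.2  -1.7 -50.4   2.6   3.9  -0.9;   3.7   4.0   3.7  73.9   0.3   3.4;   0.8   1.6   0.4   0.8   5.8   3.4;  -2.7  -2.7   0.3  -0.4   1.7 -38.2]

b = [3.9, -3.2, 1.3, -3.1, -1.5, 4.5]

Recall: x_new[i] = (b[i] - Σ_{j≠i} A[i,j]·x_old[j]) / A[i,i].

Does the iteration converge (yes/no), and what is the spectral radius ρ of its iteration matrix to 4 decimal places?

A = D + L + U where D = diag(56.8, 6.4, -50.4, 73.9, 5.8, -38.2).
T_J = -D⁻¹(L+U): T[5,3] = -(-0.4)/(-38.2) = -0.0105; T[5,5] = 0.
  T[0,:] = [+0.0000 +0.0546 -0.0634 -0.0053 -0.0317 -0.0493]
  T[1,:] = [-0.1250 +0.0000 +0.3750 +0.2031 -0.2656 -0.3750]
  T[2,:] = [+0.0238 -0.0337 +0.0000 +0.0516 +0.0774 -0.0179]
  T[3,:] = [-0.0501 -0.0541 -0.0501 +0.0000 -0.0041 -0.0460]
  T[4,:] = [-0.1379 -0.2759 -0.0690 -0.1379 +0.0000 -0.5862]
  T[5,:] = [-0.0707 -0.0707 +0.0079 -0.0105 +0.0445 +0.0000]
moduli |λ_i(T)| = 0.3117, 0.1943, 0.1943, 0.1054, 0.1054, 0.0667.
ρ = 0.3117; 0.3117 < 1 ⇒ converges.

yes, ρ = 0.3117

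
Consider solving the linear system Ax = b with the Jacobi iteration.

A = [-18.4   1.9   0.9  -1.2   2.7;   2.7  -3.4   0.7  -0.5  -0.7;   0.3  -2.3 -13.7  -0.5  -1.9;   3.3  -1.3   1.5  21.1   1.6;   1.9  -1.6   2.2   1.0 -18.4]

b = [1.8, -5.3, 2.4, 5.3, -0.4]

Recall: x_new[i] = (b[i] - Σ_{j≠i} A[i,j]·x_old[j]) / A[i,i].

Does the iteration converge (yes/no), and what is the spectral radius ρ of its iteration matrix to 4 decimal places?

yes, ρ = 0.3340

Let D = diag(-18.4, -3.4, -13.7, 21.1, -18.4); L, U the strict triangles.
Jacobi: T = -D⁻¹(L+U), T[3,2] = -(1.5)/(21.1) = -0.0711; T[3,3] = 0.
  T[0,:] = [+0.0000 +0.1033 +0.0489 -0.0652 +0.1467]
  T[1,:] = [+0.7941 +0.0000 +0.2059 -0.1471 -0.2059]
  T[2,:] = [+0.0219 -0.1679 +0.0000 -0.0365 -0.1387]
  T[3,:] = [-0.1564 +0.0616 -0.0711 +0.0000 -0.0758]
  T[4,:] = [+0.1033 -0.0870 +0.1196 +0.0543 +0.0000]
|λ(T)| sorted: 0.3340, 0.2561, 0.2561, 0.1000, 0.1000.
ρ = 0.3340; 0.3340 < 1: convergent.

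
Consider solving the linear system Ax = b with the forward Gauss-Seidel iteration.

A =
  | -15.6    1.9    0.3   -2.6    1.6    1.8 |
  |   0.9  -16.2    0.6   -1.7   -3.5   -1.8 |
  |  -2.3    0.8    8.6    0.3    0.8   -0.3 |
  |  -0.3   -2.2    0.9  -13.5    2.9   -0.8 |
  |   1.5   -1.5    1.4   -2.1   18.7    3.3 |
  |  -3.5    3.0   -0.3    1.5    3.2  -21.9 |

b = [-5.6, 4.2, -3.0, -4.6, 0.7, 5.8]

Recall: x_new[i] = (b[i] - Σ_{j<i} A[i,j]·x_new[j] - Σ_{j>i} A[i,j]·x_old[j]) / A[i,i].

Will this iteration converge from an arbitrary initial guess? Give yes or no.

Diagonal D = diag(-15.6, -16.2, 8.6, -13.5, 18.7, -21.9); L, U strict lower/upper.
Gauss-Seidel: T = -(D+L)⁻¹U, row 0 first, T[0,2] = -(0.3)/(-15.6) = +0.0192; later rows by forward substitution.
  T[0,:] = [+0.0000 +0.1218 +0.0192 -0.1667 +0.1026 +0.1154]
  T[1,:] = [+0.0000 +0.0068 +0.0381 -0.1142 -0.2104 -0.1047]
  T[2,:] = [+0.0000 +0.0319 +0.0016 -0.0688 -0.0460 +0.0755]
  T[3,:] = [+0.0000 -0.0017 -0.0065 +0.0177 +0.2437 -0.0397]
  T[4,:] = [+0.0000 -0.0118 +0.0007 +0.0114 +0.0057 -0.2042]
  T[5,:] = [+0.0000 -0.0208 +0.0018 +0.0148 -0.0270 -0.0664]
|eigenvalues of T|: 0.1632, 0.1113, 0.1113, 0.0304, 0.0155, 0.0000.
ρ = 0.1632; 0.1632 < 1, so it converges for any x₀.

yes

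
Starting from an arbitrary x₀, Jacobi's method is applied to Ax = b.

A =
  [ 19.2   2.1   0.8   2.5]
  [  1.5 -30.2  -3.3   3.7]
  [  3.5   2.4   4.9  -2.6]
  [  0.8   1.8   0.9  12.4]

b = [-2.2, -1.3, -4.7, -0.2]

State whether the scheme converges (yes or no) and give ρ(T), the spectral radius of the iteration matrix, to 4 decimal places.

yes, ρ = 0.1974

Split A = D + L + U, D = diag(19.2, -30.2, 4.9, 12.4).
Jacobi T = -D⁻¹(L+U): T[3,2] = -(0.9)/(12.4) = -0.0726; T[3,3] = 0.
  T[0,:] = [+0.0000, -0.1094, -0.0417, -0.1302]
  T[1,:] = [+0.0497, +0.0000, -0.1093, +0.1225]
  T[2,:] = [-0.7143, -0.4898, +0.0000, +0.5306]
  T[3,:] = [-0.0645, -0.1452, -0.0726, +0.0000]
|eigenvalues of T|: 0.1974, 0.1321, 0.0587, 0.0066.
spectral radius ρ = 0.1974; 0.1974 < 1, so it converges for any x₀.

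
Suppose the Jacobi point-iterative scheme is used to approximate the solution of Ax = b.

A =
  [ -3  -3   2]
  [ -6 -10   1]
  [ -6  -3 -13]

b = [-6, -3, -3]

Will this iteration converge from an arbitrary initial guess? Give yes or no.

yes

Write A = D+L+U with D = diag(-3, -10, -13).
Jacobi: T = -D⁻¹(L+U), T[2,0] = -(-6)/(-13) = -0.4615; T[2,2] = 0.
  T[0,:] = [+0.0000  -1.0000  +0.6667]
  T[1,:] = [-0.6000  +0.0000  +0.1000]
  T[2,:] = [-0.4615  -0.2308  +0.0000]
moduli |λ_i(T)| = 0.6863, 0.4492, 0.4492.
ρ(T) = max|λ| = 0.6863; 0.6863 < 1: convergent.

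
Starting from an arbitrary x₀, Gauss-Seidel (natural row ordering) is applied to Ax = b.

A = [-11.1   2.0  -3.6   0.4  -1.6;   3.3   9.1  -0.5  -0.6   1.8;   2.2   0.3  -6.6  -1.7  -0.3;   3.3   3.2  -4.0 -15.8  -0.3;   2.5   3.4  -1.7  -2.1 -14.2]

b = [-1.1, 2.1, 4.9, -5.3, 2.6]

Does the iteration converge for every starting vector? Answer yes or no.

yes

Split A = D + L + U, D = diag(-11.1, 9.1, -6.6, -15.8, -14.2).
GS T = -(D+L)⁻¹U: row 0 first, T[0,3] = -(0.4)/(-11.1) = +0.0360; later rows by forward substitution.
  T[0,:] = [+0.0000  +0.1802  -0.3243  +0.0360  -0.1441]
  T[1,:] = [+0.0000  -0.0653  +0.1726  +0.0529  -0.1455]
  T[2,:] = [+0.0000  +0.0571  -0.1003  -0.2432  -0.1001]
  T[3,:] = [+0.0000  +0.0099  -0.0074  +0.0798  -0.0532]
  T[4,:] = [+0.0000  +0.0078  -0.0027  +0.0363  -0.0404]
|λ(T)| sorted: 0.1986, 0.0539, 0.0282, 0.0282, 0.0000.
ρ = 0.1986; 0.1986 < 1, so it converges for any x₀.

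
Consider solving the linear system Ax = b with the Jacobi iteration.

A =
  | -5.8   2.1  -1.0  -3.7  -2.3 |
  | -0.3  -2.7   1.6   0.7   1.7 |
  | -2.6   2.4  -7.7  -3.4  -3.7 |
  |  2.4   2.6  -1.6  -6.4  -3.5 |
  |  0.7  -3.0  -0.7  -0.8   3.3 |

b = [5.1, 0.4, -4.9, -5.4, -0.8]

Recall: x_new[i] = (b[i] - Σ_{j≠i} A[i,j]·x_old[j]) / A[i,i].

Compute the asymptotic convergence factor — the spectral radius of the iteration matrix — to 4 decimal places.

Split A = D + L + U, D = diag(-5.8, -2.7, -7.7, -6.4, 3.3).
T_J = -D⁻¹(L+U): T[3,1] = -(2.6)/(-6.4) = +0.4062; T[3,3] = 0.
  T[0,:] = [+0.0000  +0.3621  -0.1724  -0.6379  -0.3966]
  T[1,:] = [-0.1111  +0.0000  +0.5926  +0.2593  +0.6296]
  T[2,:] = [-0.3377  +0.3117  +0.0000  -0.4416  -0.4805]
  T[3,:] = [+0.3750  +0.4062  -0.2500  +0.0000  -0.5469]
  T[4,:] = [-0.2121  +0.9091  +0.2121  +0.2424  +0.0000]
|roots of det(T-λI)|: 1.1209, 0.4932, 0.4932, 0.4737, 0.4737.
spectral radius ρ = 1.1209; 1.1209 > 1 ⇒ diverges.

1.1209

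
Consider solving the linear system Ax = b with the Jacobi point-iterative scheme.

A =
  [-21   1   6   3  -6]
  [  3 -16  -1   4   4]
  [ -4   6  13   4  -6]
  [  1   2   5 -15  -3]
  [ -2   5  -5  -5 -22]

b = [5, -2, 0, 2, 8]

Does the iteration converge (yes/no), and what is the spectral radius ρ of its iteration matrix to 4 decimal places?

A = D + L + U where D = diag(-21, -16, 13, -15, -22).
Jacobi: T = -D⁻¹(L+U), T[3,1] = -(2)/(-15) = +0.1333; T[3,3] = 0.
  T[0,:] = [+0.0000, +0.0476, +0.2857, +0.1429, -0.2857]
  T[1,:] = [+0.1875, +0.0000, -0.0625, +0.2500, +0.2500]
  T[2,:] = [+0.3077, -0.4615, +0.0000, -0.3077, +0.4615]
  T[3,:] = [+0.0667, +0.1333, +0.3333, +0.0000, -0.2000]
  T[4,:] = [-0.0909, +0.2273, -0.2273, -0.2273, +0.0000]
|λ(T)| sorted: 0.5506, 0.3898, 0.3898, 0.1314, 0.1314.
ρ(T) = max|λ| = 0.5506; 0.5506 < 1, so it converges for any x₀.

yes, ρ = 0.5506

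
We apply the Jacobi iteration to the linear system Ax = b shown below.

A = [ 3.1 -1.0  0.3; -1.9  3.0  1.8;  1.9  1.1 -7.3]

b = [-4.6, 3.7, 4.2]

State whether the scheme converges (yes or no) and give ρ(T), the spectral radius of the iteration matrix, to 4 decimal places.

Write A = D+L+U with D = diag(3.1, 3, -7.3).
Jacobi T = -D⁻¹(L+U): T[1,0] = -(-1.9)/(3) = +0.6333; T[1,1] = 0.
  T[0,:] = [+0.0000, +0.3226, -0.0968]
  T[1,:] = [+0.6333, +0.0000, -0.6000]
  T[2,:] = [+0.2603, +0.1507, +0.0000]
|λ(T)| sorted: 0.4656, 0.3578, 0.3578.
spectral radius ρ = 0.4656; 0.4656 < 1, so it converges for any x₀.

yes, ρ = 0.4656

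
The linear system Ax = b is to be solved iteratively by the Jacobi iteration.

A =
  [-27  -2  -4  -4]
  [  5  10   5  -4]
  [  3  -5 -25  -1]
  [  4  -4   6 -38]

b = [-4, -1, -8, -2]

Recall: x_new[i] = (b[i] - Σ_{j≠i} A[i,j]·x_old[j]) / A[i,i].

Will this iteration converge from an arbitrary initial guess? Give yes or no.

yes

Diagonal D = diag(-27, 10, -25, -38); L, U strict lower/upper.
Jacobi: T = -D⁻¹(L+U), T[2,3] = -(-1)/(-25) = -0.0400; T[2,2] = 0.
  T[0,:] = [+0.0000, -0.0741, -0.1481, -0.1481]
  T[1,:] = [-0.5000, +0.0000, -0.5000, +0.4000]
  T[2,:] = [+0.1200, -0.2000, +0.0000, -0.0400]
  T[3,:] = [+0.1053, -0.1053, +0.1579, +0.0000]
|λ(T)| sorted: 0.3818, 0.3240, 0.3240, 0.0346.
spectral radius ρ = 0.3818; 0.3818 < 1: convergent.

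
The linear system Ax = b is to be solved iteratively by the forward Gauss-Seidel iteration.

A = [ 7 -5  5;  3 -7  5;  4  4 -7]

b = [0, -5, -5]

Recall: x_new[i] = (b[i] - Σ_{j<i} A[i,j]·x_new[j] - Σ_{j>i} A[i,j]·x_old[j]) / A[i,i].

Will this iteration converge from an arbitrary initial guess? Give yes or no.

yes

Let D = diag(7, -7, -7); L, U the strict triangles.
GS T = -(D+L)⁻¹U: row 0 first, T[0,1] = -(-5)/(7) = +0.7143; later rows by forward substitution.
  T[0,:] = [+0.0000, +0.7143, -0.7143]
  T[1,:] = [+0.0000, +0.3061, +0.4082]
  T[2,:] = [+0.0000, +0.5831, -0.1749]
|λ(T)| sorted: 0.6095, 0.4783, 0.0000.
spectral radius ρ = 0.6095; 0.6095 < 1, so it converges for any x₀.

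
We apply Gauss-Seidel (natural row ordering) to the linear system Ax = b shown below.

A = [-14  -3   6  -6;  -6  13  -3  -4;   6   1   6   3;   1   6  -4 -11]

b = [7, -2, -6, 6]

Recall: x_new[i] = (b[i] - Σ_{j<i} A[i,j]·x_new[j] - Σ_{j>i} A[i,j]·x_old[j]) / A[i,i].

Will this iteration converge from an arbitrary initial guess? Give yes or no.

yes

Split A = D + L + U, D = diag(-14, 13, 6, -11).
Gauss-Seidel: T = -(D+L)⁻¹U, row 0 first, T[0,2] = -(6)/(-14) = +0.4286; later rows by forward substitution.
  T[0,:] = [+0.0000 -0.2143 +0.4286 -0.4286]
  T[1,:] = [+0.0000 -0.0989 +0.4286 +0.1099]
  T[2,:] = [+0.0000 +0.2308 -0.5000 -0.0897]
  T[3,:] = [+0.0000 -0.1573 +0.4545 +0.0536]
|roots of det(T-λI)|: 0.5791, 0.0815, 0.0476, 0.0000.
ρ = 0.5791; 0.5791 < 1: convergent.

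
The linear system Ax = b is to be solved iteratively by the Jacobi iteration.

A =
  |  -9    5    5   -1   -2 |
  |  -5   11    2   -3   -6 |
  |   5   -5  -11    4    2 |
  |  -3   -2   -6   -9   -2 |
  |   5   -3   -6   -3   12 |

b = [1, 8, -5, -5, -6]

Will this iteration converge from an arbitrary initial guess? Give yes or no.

Diagonal D = diag(-9, 11, -11, -9, 12); L, U strict lower/upper.
T_J = -D⁻¹(L+U): T[4,1] = -(-3)/(12) = +0.2500; T[4,4] = 0.
  T[0,:] = [+0.0000 +0.5556 +0.5556 -0.1111 -0.2222]
  T[1,:] = [+0.4545 +0.0000 -0.1818 +0.2727 +0.5455]
  T[2,:] = [+0.4545 -0.4545 +0.0000 +0.3636 +0.1818]
  T[3,:] = [-0.3333 -0.2222 -0.6667 +0.0000 -0.2222]
  T[4,:] = [-0.4167 +0.2500 +0.5000 +0.2500 +0.0000]
|eigenvalues of T|: 1.1679, 0.5564, 0.5564, 0.3818, 0.3818.
spectral radius ρ = 1.1679; 1.1679 > 1: divergent.

no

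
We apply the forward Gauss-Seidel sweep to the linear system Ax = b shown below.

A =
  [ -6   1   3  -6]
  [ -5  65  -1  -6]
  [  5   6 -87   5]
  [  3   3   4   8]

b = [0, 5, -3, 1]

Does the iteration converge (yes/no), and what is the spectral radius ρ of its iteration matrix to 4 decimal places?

Diagonal D = diag(-6, 65, -87, 8); L, U strict lower/upper.
T_GS = -(D+L)⁻¹U: row 0 first, T[0,1] = -(1)/(-6) = +0.1667; later rows by forward substitution.
  T[0,:] = [+0.0000 +0.1667 +0.5000 -1.0000]
  T[1,:] = [+0.0000 +0.0128 +0.0538 +0.0154]
  T[2,:] = [+0.0000 +0.0105 +0.0324 +0.0011]
  T[3,:] = [+0.0000 -0.0725 -0.2239 +0.3687]
|λ(T)| sorted: 0.3644, 0.0524, 0.0029, 0.0000.
ρ = 0.3644; 0.3644 < 1 ⇒ converges.

yes, ρ = 0.3644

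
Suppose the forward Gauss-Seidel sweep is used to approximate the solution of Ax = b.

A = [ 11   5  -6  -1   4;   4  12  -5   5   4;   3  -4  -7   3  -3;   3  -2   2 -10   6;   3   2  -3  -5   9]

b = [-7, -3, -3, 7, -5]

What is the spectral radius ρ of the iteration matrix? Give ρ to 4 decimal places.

0.8304

Split A = D + L + U, D = diag(11, 12, -7, -10, 9).
GS T = -(D+L)⁻¹U: row 0 first, T[0,2] = -(-6)/(11) = +0.5455; later rows by forward substitution.
  T[0,:] = [+0.0000 -0.4545 +0.5455 +0.0909 -0.3636]
  T[1,:] = [+0.0000 +0.1515 +0.2348 -0.4470 -0.2121]
  T[2,:] = [+0.0000 -0.2814 +0.0996 +0.7229 -0.4632]
  T[3,:] = [+0.0000 -0.2229 +0.1366 +0.2613 +0.4407]
  T[4,:] = [+0.0000 -0.0998 -0.1249 +0.4551 +0.2588]
|λ(T)| sorted: 0.8304, 0.4679, 0.2044, 0.2044, 0.0000.
ρ(T) = max|λ| = 0.8304; 0.8304 < 1 ⇒ converges.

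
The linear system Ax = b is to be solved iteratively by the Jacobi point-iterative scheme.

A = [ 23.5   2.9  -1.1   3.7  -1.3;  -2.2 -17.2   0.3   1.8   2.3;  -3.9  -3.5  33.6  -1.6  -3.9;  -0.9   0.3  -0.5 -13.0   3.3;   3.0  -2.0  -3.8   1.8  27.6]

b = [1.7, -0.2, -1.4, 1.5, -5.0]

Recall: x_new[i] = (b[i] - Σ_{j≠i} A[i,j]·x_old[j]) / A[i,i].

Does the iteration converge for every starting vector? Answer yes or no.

yes

A = D + L + U where D = diag(23.5, -17.2, 33.6, -13, 27.6).
T_J = -D⁻¹(L+U): T[4,3] = -(1.8)/(27.6) = -0.0652; T[4,4] = 0.
  T[0,:] = [+0.0000  -0.1234  +0.0468  -0.1574  +0.0553]
  T[1,:] = [-0.1279  +0.0000  +0.0174  +0.1047  +0.1337]
  T[2,:] = [+0.1161  +0.1042  +0.0000  +0.0476  +0.1161]
  T[3,:] = [-0.0692  +0.0231  -0.0385  +0.0000  +0.2538]
  T[4,:] = [-0.1087  +0.0725  +0.1377  -0.0652  +0.0000]
moduli |λ_i(T)| = 0.2667, 0.2176, 0.2176, 0.1132, 0.1067.
spectral radius ρ = 0.2667; 0.2667 < 1 ⇒ converges.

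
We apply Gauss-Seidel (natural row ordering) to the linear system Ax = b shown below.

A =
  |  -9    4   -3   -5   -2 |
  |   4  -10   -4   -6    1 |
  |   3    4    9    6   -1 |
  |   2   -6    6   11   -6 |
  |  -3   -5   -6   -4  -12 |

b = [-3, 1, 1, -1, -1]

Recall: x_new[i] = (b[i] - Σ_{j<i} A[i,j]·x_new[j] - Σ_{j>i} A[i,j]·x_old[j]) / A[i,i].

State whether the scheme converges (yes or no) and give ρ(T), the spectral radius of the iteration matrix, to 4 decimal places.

yes, ρ = 0.8279

A = D + L + U where D = diag(-9, -10, 9, 11, -12).
GS T = -(D+L)⁻¹U: row 0 first, T[0,3] = -(-5)/(-9) = -0.5556; later rows by forward substitution.
  T[0,:] = [+0.0000  +0.4444  -0.3333  -0.5556  -0.2222]
  T[1,:] = [+0.0000  +0.1778  -0.5333  -0.8222  +0.0111]
  T[2,:] = [+0.0000  -0.2272  +0.3481  -0.1160  +0.1802]
  T[3,:] = [+0.0000  +0.1401  -0.4202  -0.2842  +0.4936]
  T[4,:] = [+0.0000  -0.1183  +0.2715  +0.6342  -0.2037]
eigenvalue magnitudes: 0.8279, 0.4912, 0.4912, 0.0809, 0.0000.
spectral radius ρ = 0.8279; 0.8279 < 1: convergent.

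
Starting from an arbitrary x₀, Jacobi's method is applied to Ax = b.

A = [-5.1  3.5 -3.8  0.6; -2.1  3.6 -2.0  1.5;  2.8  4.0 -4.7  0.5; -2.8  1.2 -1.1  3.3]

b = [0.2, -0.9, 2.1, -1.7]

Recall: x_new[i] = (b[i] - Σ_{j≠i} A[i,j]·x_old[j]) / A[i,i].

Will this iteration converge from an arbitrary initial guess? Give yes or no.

Let D = diag(-5.1, 3.6, -4.7, 3.3); L, U the strict triangles.
Jacobi T = -D⁻¹(L+U): T[3,1] = -(1.2)/(3.3) = -0.3636; T[3,3] = 0.
  T[0,:] = [+0.0000, +0.6863, -0.7451, +0.1176]
  T[1,:] = [+0.5833, +0.0000, +0.5556, -0.4167]
  T[2,:] = [+0.5957, +0.8511, +0.0000, +0.1064]
  T[3,:] = [+0.8485, -0.3636, +0.3333, +0.0000]
|eigenvalues of T|: 1.1774, 0.6027, 0.5691, 0.5691.
ρ = 1.1774; 1.1774 > 1: divergent.

no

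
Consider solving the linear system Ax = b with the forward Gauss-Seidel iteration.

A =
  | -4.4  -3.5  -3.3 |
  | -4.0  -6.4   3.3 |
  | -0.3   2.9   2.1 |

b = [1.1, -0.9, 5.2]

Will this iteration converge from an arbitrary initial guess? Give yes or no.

Split A = D + L + U, D = diag(-4.4, -6.4, 2.1).
GS T = -(D+L)⁻¹U: row 0 first, T[0,2] = -(-3.3)/(-4.4) = -0.7500; later rows by forward substitution.
  T[0,:] = [+0.0000, -0.7955, -0.7500]
  T[1,:] = [+0.0000, +0.4972, +0.9844]
  T[2,:] = [+0.0000, -0.8002, -1.4665]
|roots of det(T-λI)|: 0.9046, 0.0648, 0.0000.
spectral radius ρ = 0.9046; 0.9046 < 1, so it converges for any x₀.

yes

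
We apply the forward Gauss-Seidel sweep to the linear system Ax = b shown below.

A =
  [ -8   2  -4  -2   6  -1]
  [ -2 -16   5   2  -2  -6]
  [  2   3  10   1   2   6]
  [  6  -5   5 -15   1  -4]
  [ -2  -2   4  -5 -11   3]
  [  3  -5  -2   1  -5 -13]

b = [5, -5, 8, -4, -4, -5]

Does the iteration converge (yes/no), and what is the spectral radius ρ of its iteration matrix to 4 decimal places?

yes, ρ = 0.8314

Diagonal D = diag(-8, -16, 10, -15, -11, -13); L, U strict lower/upper.
T_GS = -(D+L)⁻¹U: row 0 first, T[0,5] = -(-1)/(-8) = -0.1250; later rows by forward substitution.
  T[0,:] = [+0.0000, +0.2500, -0.5000, -0.2500, +0.7500, -0.1250]
  T[1,:] = [+0.0000, -0.0312, +0.3750, +0.1562, -0.2188, -0.3594]
  T[2,:] = [+0.0000, -0.0406, -0.0125, -0.0969, -0.2844, -0.4672]
  T[3,:] = [+0.0000, +0.0969, -0.3292, -0.1844, +0.3448, -0.3526]
  T[4,:] = [+0.0000, -0.0986, +0.1678, +0.0656, -0.3567, +0.3512]
  T[5,:] = [+0.0000, +0.1213, -0.3476, -0.1423, +0.4647, +0.0191]
moduli |λ_i(T)| = 0.8314, 0.4049, 0.1629, 0.0389, 0.0153, 0.0000.
spectral radius ρ = 0.8314; 0.8314 < 1: convergent.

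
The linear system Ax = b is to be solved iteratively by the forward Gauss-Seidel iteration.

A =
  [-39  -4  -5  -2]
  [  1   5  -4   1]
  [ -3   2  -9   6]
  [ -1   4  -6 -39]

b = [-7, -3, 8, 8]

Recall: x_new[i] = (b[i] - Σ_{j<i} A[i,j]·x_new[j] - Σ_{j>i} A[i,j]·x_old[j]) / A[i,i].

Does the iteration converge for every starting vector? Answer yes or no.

Let D = diag(-39, 5, -9, -39); L, U the strict triangles.
T_GS = -(D+L)⁻¹U: row 0 first, T[0,1] = -(-4)/(-39) = -0.1026; later rows by forward substitution.
  T[0,:] = [+0.0000  -0.1026  -0.1282  -0.0513]
  T[1,:] = [+0.0000  +0.0205  +0.8256  -0.1897]
  T[2,:] = [+0.0000  +0.0387  +0.2262  +0.6416]
  T[3,:] = [+0.0000  -0.0012  +0.0532  -0.1169]
|λ(T)| sorted: 0.3787, 0.2329, 0.0159, 0.0000.
spectral radius ρ = 0.3787; 0.3787 < 1 ⇒ converges.

yes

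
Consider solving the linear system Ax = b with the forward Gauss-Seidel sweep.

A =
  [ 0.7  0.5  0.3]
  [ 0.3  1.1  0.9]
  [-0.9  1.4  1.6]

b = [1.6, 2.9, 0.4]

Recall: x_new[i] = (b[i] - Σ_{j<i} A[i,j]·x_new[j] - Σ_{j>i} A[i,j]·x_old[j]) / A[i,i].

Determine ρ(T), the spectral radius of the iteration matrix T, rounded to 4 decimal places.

A = D + L + U where D = diag(0.7, 1.1, 1.6).
Gauss-Seidel: T = -(D+L)⁻¹U, row 0 first, T[0,2] = -(0.3)/(0.7) = -0.4286; later rows by forward substitution.
  T[0,:] = [+0.0000  -0.7143  -0.4286]
  T[1,:] = [+0.0000  +0.1948  -0.7013]
  T[2,:] = [+0.0000  -0.5722  +0.3726]
eigenvalue magnitudes: 0.9234, 0.3560, 0.0000.
ρ(T) = max|λ| = 0.9234; 0.9234 < 1: convergent.

0.9234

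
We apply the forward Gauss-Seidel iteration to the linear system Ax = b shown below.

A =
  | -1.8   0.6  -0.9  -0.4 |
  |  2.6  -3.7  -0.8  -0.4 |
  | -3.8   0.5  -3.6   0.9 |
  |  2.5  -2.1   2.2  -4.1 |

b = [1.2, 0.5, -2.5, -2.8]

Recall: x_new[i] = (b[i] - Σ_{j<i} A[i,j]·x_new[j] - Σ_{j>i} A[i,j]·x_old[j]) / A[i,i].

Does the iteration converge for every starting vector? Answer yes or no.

Diagonal D = diag(-1.8, -3.7, -3.6, -4.1); L, U strict lower/upper.
Gauss-Seidel: T = -(D+L)⁻¹U, row 0 first, T[0,1] = -(0.6)/(-1.8) = +0.3333; later rows by forward substitution.
  T[0,:] = [+0.0000 +0.3333 -0.5000 -0.2222]
  T[1,:] = [+0.0000 +0.2342 -0.5676 -0.2643]
  T[2,:] = [+0.0000 -0.3193 +0.4489 +0.4479]
  T[3,:] = [+0.0000 -0.0881 +0.2267 +0.2402]
|roots of det(T-λI)|: 0.9499, 0.1216, 0.0951, 0.0000.
spectral radius ρ = 0.9499; 0.9499 < 1, so it converges for any x₀.

yes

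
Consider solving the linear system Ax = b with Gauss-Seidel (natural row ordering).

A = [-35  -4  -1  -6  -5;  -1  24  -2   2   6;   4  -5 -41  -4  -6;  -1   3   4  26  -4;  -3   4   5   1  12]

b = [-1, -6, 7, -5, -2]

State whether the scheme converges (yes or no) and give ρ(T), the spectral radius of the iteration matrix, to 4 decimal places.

Diagonal D = diag(-35, 24, -41, 26, 12); L, U strict lower/upper.
Gauss-Seidel: T = -(D+L)⁻¹U, row 0 first, T[0,2] = -(-1)/(-35) = -0.0286; later rows by forward substitution.
  T[0,:] = [+0.0000  -0.1143  -0.0286  -0.1714  -0.1429]
  T[1,:] = [+0.0000  -0.0048  +0.0821  -0.0905  -0.2560]
  T[2,:] = [+0.0000  -0.0106  -0.0128  -0.1033  -0.1291]
  T[3,:] = [+0.0000  -0.0022  -0.0086  +0.0197  +0.1977]
  T[4,:] = [+0.0000  -0.0224  -0.0285  +0.0287  +0.0869]
moduli |λ_i(T)| = 0.2001, 0.0618, 0.0618, 0.0468, 0.0000.
spectral radius ρ = 0.2001; 0.2001 < 1, so it converges for any x₀.

yes, ρ = 0.2001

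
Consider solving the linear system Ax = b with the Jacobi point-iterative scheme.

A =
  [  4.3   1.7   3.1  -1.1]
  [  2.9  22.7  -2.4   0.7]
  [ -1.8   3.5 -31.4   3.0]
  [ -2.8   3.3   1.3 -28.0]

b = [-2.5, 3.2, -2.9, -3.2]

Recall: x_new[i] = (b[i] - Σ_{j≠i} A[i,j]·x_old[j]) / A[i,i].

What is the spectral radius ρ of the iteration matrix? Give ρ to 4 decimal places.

0.3582

Let D = diag(4.3, 22.7, -31.4, -28); L, U the strict triangles.
Jacobi: T = -D⁻¹(L+U), T[2,0] = -(-1.8)/(-31.4) = -0.0573; T[2,2] = 0.
  T[0,:] = [+0.0000 -0.3953 -0.7209 +0.2558]
  T[1,:] = [-0.1278 +0.0000 +0.1057 -0.0308]
  T[2,:] = [-0.0573 +0.1115 +0.0000 +0.0955]
  T[3,:] = [-0.1000 +0.1179 +0.0464 +0.0000]
moduli |λ_i(T)| = 0.3582, 0.1635, 0.1327, 0.1327.
spectral radius ρ = 0.3582; 0.3582 < 1 ⇒ converges.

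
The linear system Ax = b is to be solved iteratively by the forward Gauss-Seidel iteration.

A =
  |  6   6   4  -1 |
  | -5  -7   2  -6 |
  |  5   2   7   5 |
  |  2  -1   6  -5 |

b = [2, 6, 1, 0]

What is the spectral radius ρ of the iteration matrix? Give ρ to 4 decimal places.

Diagonal D = diag(6, -7, 7, -5); L, U strict lower/upper.
GS T = -(D+L)⁻¹U: row 0 first, T[0,1] = -(6)/(6) = -1.0000; later rows by forward substitution.
  T[0,:] = [+0.0000, -1.0000, -0.6667, +0.1667]
  T[1,:] = [+0.0000, +0.7143, +0.7619, -0.9762]
  T[2,:] = [+0.0000, +0.5102, +0.2585, -0.5544]
  T[3,:] = [+0.0000, +0.0694, -0.1088, -0.4034]
|roots of det(T-λI)|: 1.1457, 0.3968, 0.1796, 0.0000.
ρ = 1.1457; 1.1457 > 1 ⇒ diverges.

1.1457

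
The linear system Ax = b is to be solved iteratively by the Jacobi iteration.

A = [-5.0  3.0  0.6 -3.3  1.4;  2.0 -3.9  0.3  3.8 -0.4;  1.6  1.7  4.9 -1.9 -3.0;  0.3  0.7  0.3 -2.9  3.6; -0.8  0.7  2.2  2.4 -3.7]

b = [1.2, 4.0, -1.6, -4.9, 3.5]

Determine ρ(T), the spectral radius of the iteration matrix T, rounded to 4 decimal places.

Diagonal D = diag(-5, -3.9, 4.9, -2.9, -3.7); L, U strict lower/upper.
Jacobi: T = -D⁻¹(L+U), T[4,2] = -(2.2)/(-3.7) = +0.5946; T[4,4] = 0.
  T[0,:] = [+0.0000 +0.6000 +0.1200 -0.6600 +0.2800]
  T[1,:] = [+0.5128 +0.0000 +0.0769 +0.9744 -0.1026]
  T[2,:] = [-0.3265 -0.3469 +0.0000 +0.3878 +0.6122]
  T[3,:] = [+0.1034 +0.2414 +0.1034 +0.0000 +1.2414]
  T[4,:] = [-0.2162 +0.1892 +0.5946 +0.6486 +0.0000]
eigenvalue magnitudes: 1.2749, 0.9841, 0.9841, 0.5803, 0.1120.
ρ(T) = max|λ| = 1.2749; 1.2749 > 1: divergent.

1.2749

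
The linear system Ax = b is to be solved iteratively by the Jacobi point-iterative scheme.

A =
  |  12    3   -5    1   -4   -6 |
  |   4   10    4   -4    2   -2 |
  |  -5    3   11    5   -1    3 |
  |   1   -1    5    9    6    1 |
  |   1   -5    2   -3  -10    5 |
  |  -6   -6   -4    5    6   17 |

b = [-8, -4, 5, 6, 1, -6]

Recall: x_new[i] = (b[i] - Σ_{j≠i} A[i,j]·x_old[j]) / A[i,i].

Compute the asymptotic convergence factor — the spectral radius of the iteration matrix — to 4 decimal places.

1.2767

Let D = diag(12, 10, 11, 9, -10, 17); L, U the strict triangles.
T_J = -D⁻¹(L+U): T[3,1] = -(-1)/(9) = +0.1111; T[3,3] = 0.
  T[0,:] = [+0.0000, -0.2500, +0.4167, -0.0833, +0.3333, +0.5000]
  T[1,:] = [-0.4000, +0.0000, -0.4000, +0.4000, -0.2000, +0.2000]
  T[2,:] = [+0.4545, -0.2727, +0.0000, -0.4545, +0.0909, -0.2727]
  T[3,:] = [-0.1111, +0.1111, -0.5556, +0.0000, -0.6667, -0.1111]
  T[4,:] = [+0.1000, -0.5000, +0.2000, -0.3000, +0.0000, +0.5000]
  T[5,:] = [+0.3529, +0.3529, +0.2353, -0.2941, -0.3529, +0.0000]
|roots of det(T-λI)|: 1.2767, 0.5619, 0.5619, 0.4834, 0.2030, 0.0394.
ρ = 1.2767; 1.2767 > 1 ⇒ diverges.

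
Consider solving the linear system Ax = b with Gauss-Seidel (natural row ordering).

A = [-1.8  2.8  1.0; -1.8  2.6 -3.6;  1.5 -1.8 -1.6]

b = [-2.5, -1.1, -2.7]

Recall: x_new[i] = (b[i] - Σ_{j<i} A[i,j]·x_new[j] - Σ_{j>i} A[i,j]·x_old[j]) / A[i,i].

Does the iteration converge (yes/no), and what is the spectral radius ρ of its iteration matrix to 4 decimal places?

no, ρ = 1.6308

Split A = D + L + U, D = diag(-1.8, 2.6, -1.6).
Gauss-Seidel: T = -(D+L)⁻¹U, row 0 first, T[0,2] = -(1)/(-1.8) = +0.5556; later rows by forward substitution.
  T[0,:] = [+0.0000  +1.5556  +0.5556]
  T[1,:] = [+0.0000  +1.0769  +1.7692]
  T[2,:] = [+0.0000  +0.2468  -1.4696]
|λ(T)| sorted: 1.6308, 1.2382, 0.0000.
ρ = 1.6308; 1.6308 > 1: divergent.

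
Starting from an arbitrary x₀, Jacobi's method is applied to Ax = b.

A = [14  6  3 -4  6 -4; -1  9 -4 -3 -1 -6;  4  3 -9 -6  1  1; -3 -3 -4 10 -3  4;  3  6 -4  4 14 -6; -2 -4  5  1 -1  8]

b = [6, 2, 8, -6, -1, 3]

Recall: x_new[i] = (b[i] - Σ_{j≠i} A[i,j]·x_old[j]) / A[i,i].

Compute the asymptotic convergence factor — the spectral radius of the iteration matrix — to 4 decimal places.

Diagonal D = diag(14, 9, -9, 10, 14, 8); L, U strict lower/upper.
Jacobi: T = -D⁻¹(L+U), T[1,5] = -(-6)/(9) = +0.6667; T[1,1] = 0.
  T[0,:] = [+0.0000  -0.4286  -0.2143  +0.2857  -0.4286  +0.2857]
  T[1,:] = [+0.1111  +0.0000  +0.4444  +0.3333  +0.1111  +0.6667]
  T[2,:] = [+0.4444  +0.3333  +0.0000  -0.6667  +0.1111  +0.1111]
  T[3,:] = [+0.3000  +0.3000  +0.4000  +0.0000  +0.3000  -0.4000]
  T[4,:] = [-0.2143  -0.4286  +0.2857  -0.2857  +0.0000  +0.4286]
  T[5,:] = [+0.2500  +0.5000  -0.6250  -0.1250  +0.1250  +0.0000]
|roots of det(T-λI)|: 1.2759, 0.8201, 0.8201, 0.4000, 0.4000, 0.1730.
ρ(T) = max|λ| = 1.2759; 1.2759 > 1: divergent.

1.2759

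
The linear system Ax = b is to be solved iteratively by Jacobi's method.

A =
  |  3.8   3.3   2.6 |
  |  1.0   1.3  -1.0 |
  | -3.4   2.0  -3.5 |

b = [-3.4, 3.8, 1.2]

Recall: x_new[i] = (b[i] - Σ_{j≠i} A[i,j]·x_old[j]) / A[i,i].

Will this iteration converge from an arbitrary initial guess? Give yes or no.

no

Let D = diag(3.8, 1.3, -3.5); L, U the strict triangles.
Jacobi: T = -D⁻¹(L+U), T[0,2] = -(2.6)/(3.8) = -0.6842; T[0,0] = 0.
  T[0,:] = [+0.0000, -0.8684, -0.6842]
  T[1,:] = [-0.7692, +0.0000, +0.7692]
  T[2,:] = [-0.9714, +0.5714, +0.0000]
eigenvalue magnitudes: 1.5450, 0.7840, 0.7840.
ρ = 1.5450; 1.5450 > 1, so it fails to converge.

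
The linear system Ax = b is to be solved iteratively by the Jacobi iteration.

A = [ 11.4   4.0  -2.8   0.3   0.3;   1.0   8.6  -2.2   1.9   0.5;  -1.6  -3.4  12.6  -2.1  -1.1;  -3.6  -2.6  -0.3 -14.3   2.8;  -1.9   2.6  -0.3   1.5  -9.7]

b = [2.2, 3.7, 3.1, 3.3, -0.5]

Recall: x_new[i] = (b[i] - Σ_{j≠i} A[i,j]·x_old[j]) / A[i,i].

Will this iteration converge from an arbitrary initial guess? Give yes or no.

Let D = diag(11.4, 8.6, 12.6, -14.3, -9.7); L, U the strict triangles.
T_J = -D⁻¹(L+U): T[2,0] = -(-1.6)/(12.6) = +0.1270; T[2,2] = 0.
  T[0,:] = [+0.0000  -0.3509  +0.2456  -0.0263  -0.0263]
  T[1,:] = [-0.1163  +0.0000  +0.2558  -0.2209  -0.0581]
  T[2,:] = [+0.1270  +0.2698  +0.0000  +0.1667  +0.0873]
  T[3,:] = [-0.2517  -0.1818  -0.0210  +0.0000  +0.1958]
  T[4,:] = [-0.1959  +0.2680  -0.0309  +0.1546  +0.0000]
moduli |λ_i(T)| = 0.5524, 0.3152, 0.3152, 0.2703, 0.1620.
spectral radius ρ = 0.5524; 0.5524 < 1, so it converges for any x₀.

yes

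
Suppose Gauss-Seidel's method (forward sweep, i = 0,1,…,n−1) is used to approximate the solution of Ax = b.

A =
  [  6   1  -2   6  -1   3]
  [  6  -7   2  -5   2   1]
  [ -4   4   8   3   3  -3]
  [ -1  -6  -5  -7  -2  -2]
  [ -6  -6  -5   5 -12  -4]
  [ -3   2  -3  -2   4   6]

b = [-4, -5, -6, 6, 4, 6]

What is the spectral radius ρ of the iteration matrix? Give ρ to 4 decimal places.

1.4352

Write A = D+L+U with D = diag(6, -7, 8, -7, -12, 6).
Gauss-Seidel: T = -(D+L)⁻¹U, row 0 first, T[0,3] = -(6)/(6) = -1.0000; later rows by forward substitution.
  T[0,:] = [+0.0000  -0.1667  +0.3333  -1.0000  +0.1667  -0.5000]
  T[1,:] = [+0.0000  -0.1429  +0.5714  -1.5714  +0.4286  -0.2857]
  T[2,:] = [+0.0000  -0.0119  -0.1190  -0.0893  -0.5060  +0.2679]
  T[3,:] = [+0.0000  +0.1548  -0.4524  +1.5536  -0.3155  -0.1607]
  T[4,:] = [+0.0000  +0.2242  -0.5913  +1.9702  -0.2183  -0.1190]
  T[5,:] = [+0.0000  -0.1396  +0.1601  -0.8165  -0.2722  +0.0050]
|λ(T)| sorted: 1.4352, 0.3216, 0.3216, 0.0757, 0.0757, 0.0000.
ρ(T) = max|λ| = 1.4352; 1.4352 > 1: divergent.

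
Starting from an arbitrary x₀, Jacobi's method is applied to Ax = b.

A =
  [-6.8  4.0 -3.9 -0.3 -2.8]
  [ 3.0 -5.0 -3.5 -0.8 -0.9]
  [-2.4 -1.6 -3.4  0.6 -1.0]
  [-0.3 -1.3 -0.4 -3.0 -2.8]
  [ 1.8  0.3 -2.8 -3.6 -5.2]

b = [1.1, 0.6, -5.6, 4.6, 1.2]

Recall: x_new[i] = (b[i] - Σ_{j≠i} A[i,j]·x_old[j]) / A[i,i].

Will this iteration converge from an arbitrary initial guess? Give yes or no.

Diagonal D = diag(-6.8, -5, -3.4, -3, -5.2); L, U strict lower/upper.
Jacobi T = -D⁻¹(L+U): T[2,4] = -(-1)/(-3.4) = -0.2941; T[2,2] = 0.
  T[0,:] = [+0.0000 +0.5882 -0.5735 -0.0441 -0.4118]
  T[1,:] = [+0.6000 +0.0000 -0.7000 -0.1600 -0.1800]
  T[2,:] = [-0.7059 -0.4706 +0.0000 +0.1765 -0.2941]
  T[3,:] = [-0.1000 -0.4333 -0.1333 +0.0000 -0.9333]
  T[4,:] = [+0.3462 +0.0577 -0.5385 -0.6923 +0.0000]
|roots of det(T-λI)|: 1.2347, 1.0265, 0.7484, 0.4874, 0.4874.
ρ(T) = max|λ| = 1.2347; 1.2347 > 1 ⇒ diverges.

no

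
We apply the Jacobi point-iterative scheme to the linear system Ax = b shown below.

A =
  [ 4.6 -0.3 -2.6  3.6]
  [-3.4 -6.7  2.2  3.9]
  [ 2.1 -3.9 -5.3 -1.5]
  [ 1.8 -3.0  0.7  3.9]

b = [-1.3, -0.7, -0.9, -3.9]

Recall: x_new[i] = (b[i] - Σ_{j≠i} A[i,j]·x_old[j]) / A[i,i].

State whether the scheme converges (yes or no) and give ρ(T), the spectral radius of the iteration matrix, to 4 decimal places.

Split A = D + L + U, D = diag(4.6, -6.7, -5.3, 3.9).
Jacobi T = -D⁻¹(L+U): T[2,1] = -(-3.9)/(-5.3) = -0.7358; T[2,2] = 0.
  T[0,:] = [+0.0000 +0.0652 +0.5652 -0.7826]
  T[1,:] = [-0.5075 +0.0000 +0.3284 +0.5821]
  T[2,:] = [+0.3962 -0.7358 +0.0000 -0.2830]
  T[3,:] = [-0.4615 +0.7692 -0.1795 +0.0000]
moduli |λ_i(T)| = 1.1998, 0.5837, 0.5837, 0.3353.
ρ(T) = max|λ| = 1.1998; 1.1998 > 1, so it fails to converge.

no, ρ = 1.1998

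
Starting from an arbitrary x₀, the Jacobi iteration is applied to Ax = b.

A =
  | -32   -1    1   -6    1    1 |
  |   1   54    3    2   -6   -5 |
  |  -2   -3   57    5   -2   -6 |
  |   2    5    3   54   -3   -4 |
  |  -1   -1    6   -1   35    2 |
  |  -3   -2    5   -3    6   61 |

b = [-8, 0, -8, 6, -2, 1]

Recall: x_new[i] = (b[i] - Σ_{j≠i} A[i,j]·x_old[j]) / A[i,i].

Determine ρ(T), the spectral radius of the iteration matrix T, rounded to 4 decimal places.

Diagonal D = diag(-32, 54, 57, 54, 35, 61); L, U strict lower/upper.
Jacobi T = -D⁻¹(L+U): T[3,0] = -(2)/(54) = -0.0370; T[3,3] = 0.
  T[0,:] = [+0.0000, -0.0312, +0.0312, -0.1875, +0.0312, +0.0312]
  T[1,:] = [-0.0185, +0.0000, -0.0556, -0.0370, +0.1111, +0.0926]
  T[2,:] = [+0.0351, +0.0526, +0.0000, -0.0877, +0.0351, +0.1053]
  T[3,:] = [-0.0370, -0.0926, -0.0556, +0.0000, +0.0556, +0.0741]
  T[4,:] = [+0.0286, +0.0286, -0.1714, +0.0286, +0.0000, -0.0571]
  T[5,:] = [+0.0492, +0.0328, -0.0820, +0.0492, -0.0984, +0.0000]
eigenvalue magnitudes: 0.2015, 0.1071, 0.1071, 0.1006, 0.1006, 0.0219.
spectral radius ρ = 0.2015; 0.2015 < 1: convergent.

0.2015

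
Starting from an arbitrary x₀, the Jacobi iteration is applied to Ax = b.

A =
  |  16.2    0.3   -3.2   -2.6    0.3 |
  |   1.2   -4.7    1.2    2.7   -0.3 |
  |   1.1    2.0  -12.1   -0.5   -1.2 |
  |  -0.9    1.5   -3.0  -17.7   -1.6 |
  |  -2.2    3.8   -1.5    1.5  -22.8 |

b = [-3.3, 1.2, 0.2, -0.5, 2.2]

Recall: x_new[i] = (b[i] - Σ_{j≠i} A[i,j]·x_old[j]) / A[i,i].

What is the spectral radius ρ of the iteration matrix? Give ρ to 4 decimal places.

0.3467

Write A = D+L+U with D = diag(16.2, -4.7, -12.1, -17.7, -22.8).
Jacobi: T = -D⁻¹(L+U), T[0,2] = -(-3.2)/(16.2) = +0.1975; T[0,0] = 0.
  T[0,:] = [+0.0000, -0.0185, +0.1975, +0.1605, -0.0185]
  T[1,:] = [+0.2553, +0.0000, +0.2553, +0.5745, -0.0638]
  T[2,:] = [+0.0909, +0.1653, +0.0000, -0.0413, -0.0992]
  T[3,:] = [-0.0508, +0.0847, -0.1695, +0.0000, -0.0904]
  T[4,:] = [-0.0965, +0.1667, -0.0658, +0.0658, +0.0000]
moduli |λ_i(T)| = 0.3467, 0.2080, 0.2080, 0.1858, 0.1521.
spectral radius ρ = 0.3467; 0.3467 < 1, so it converges for any x₀.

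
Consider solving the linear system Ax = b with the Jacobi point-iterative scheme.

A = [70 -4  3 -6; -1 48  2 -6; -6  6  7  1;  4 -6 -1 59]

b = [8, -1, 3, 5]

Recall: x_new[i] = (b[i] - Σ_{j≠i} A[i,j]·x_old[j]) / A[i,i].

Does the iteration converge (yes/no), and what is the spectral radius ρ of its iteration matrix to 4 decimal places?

yes, ρ = 0.1514

A = D + L + U where D = diag(70, 48, 7, 59).
Jacobi: T = -D⁻¹(L+U), T[2,0] = -(-6)/(7) = +0.8571; T[2,2] = 0.
  T[0,:] = [+0.0000  +0.0571  -0.0429  +0.0857]
  T[1,:] = [+0.0208  +0.0000  -0.0417  +0.1250]
  T[2,:] = [+0.8571  -0.8571  +0.0000  -0.1429]
  T[3,:] = [-0.0678  +0.1017  +0.0169  +0.0000]
moduli |λ_i(T)| = 0.1514, 0.1126, 0.1126, 0.0638.
ρ = 0.1514; 0.1514 < 1 ⇒ converges.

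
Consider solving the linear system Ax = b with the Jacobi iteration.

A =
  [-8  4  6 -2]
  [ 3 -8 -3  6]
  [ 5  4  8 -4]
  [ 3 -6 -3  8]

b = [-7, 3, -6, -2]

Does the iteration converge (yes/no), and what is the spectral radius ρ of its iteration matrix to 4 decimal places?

no, ρ = 1.2143

A = D + L + U where D = diag(-8, -8, 8, 8).
T_J = -D⁻¹(L+U): T[0,3] = -(-2)/(-8) = -0.2500; T[0,0] = 0.
  T[0,:] = [+0.0000, +0.5000, +0.7500, -0.2500]
  T[1,:] = [+0.3750, +0.0000, -0.3750, +0.7500]
  T[2,:] = [-0.6250, -0.5000, +0.0000, +0.5000]
  T[3,:] = [-0.3750, +0.7500, +0.3750, +0.0000]
moduli |λ_i(T)| = 1.2143, 0.7500, 0.6135, 0.6135.
ρ(T) = max|λ| = 1.2143; 1.2143 > 1: divergent.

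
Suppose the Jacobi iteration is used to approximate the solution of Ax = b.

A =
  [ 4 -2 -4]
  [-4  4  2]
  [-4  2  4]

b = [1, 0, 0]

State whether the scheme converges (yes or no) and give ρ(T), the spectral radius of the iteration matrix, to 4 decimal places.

no, ρ = 1.5000

A = D + L + U where D = diag(4, 4, 4).
T_J = -D⁻¹(L+U): T[0,1] = -(-2)/(4) = +0.5000; T[0,0] = 0.
  T[0,:] = [+0.0000, +0.5000, +1.0000]
  T[1,:] = [+1.0000, +0.0000, -0.5000]
  T[2,:] = [+1.0000, -0.5000, +0.0000]
eigenvalue magnitudes: 1.5000, 1.0000, 0.5000.
spectral radius ρ = 1.5000; 1.5000 > 1: divergent.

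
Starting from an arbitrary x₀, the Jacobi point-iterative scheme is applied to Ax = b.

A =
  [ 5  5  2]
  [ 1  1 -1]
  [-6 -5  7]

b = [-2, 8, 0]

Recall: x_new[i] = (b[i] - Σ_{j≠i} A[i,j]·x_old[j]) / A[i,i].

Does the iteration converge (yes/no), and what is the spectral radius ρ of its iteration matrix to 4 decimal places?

Let D = diag(5, 1, 7); L, U the strict triangles.
Jacobi T = -D⁻¹(L+U): T[2,0] = -(-6)/(7) = +0.8571; T[2,2] = 0.
  T[0,:] = [+0.0000, -1.0000, -0.4000]
  T[1,:] = [-1.0000, +0.0000, +1.0000]
  T[2,:] = [+0.8571, +0.7143, +0.0000]
|λ(T)| sorted: 1.3408, 0.8227, 0.5180.
spectral radius ρ = 1.3408; 1.3408 > 1, so it fails to converge.

no, ρ = 1.3408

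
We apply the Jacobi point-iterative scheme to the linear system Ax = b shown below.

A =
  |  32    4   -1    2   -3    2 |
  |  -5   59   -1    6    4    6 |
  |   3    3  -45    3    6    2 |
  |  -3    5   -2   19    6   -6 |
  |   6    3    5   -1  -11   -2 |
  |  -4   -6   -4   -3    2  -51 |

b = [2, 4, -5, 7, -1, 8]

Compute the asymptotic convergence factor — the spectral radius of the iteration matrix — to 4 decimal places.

0.3885

A = D + L + U where D = diag(32, 59, -45, 19, -11, -51).
Jacobi: T = -D⁻¹(L+U), T[3,1] = -(5)/(19) = -0.2632; T[3,3] = 0.
  T[0,:] = [+0.0000, -0.1250, +0.0312, -0.0625, +0.0938, -0.0625]
  T[1,:] = [+0.0847, +0.0000, +0.0169, -0.1017, -0.0678, -0.1017]
  T[2,:] = [+0.0667, +0.0667, +0.0000, +0.0667, +0.1333, +0.0444]
  T[3,:] = [+0.1579, -0.2632, +0.1053, +0.0000, -0.3158, +0.3158]
  T[4,:] = [+0.5455, +0.2727, +0.4545, -0.0909, +0.0000, -0.1818]
  T[5,:] = [-0.0784, -0.1176, -0.0784, -0.0588, +0.0392, +0.0000]
eigenvalue magnitudes: 0.3885, 0.2211, 0.2002, 0.2002, 0.1058, 0.0686.
ρ(T) = max|λ| = 0.3885; 0.3885 < 1: convergent.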